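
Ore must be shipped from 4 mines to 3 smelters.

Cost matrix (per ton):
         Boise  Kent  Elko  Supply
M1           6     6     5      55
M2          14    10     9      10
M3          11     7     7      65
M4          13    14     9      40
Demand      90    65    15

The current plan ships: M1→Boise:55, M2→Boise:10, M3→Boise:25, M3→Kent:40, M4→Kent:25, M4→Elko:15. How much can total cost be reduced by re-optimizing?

Current plan cost = 55·6 + 10·14 + 25·11 + 40·7 + 25·14 + 15·9 = 1510.
Optimal plan:
  M1 to Boise: 55 × 6 = 330
  M2 to Elko: 10 × 9 = 90
  M3 to Kent: 65 × 7 = 455
  M4 to Boise: 35 × 13 = 455
  M4 to Elko: 5 × 9 = 45
Optimal cost = 1375.
Saving = 1510 − 1375 = 135.

135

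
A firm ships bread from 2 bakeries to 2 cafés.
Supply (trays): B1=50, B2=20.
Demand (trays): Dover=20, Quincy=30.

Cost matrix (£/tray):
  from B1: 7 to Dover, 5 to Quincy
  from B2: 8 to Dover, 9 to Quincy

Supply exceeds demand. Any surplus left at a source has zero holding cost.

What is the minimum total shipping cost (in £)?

An optimal shipping plan:
  B1 to Dover: 20 × £7 = £140
  B1 to Quincy: 30 × £5 = £150
Total = 140 + 150 = £290.
(Supply check: B1 ships 50; B2 ships 0.)

290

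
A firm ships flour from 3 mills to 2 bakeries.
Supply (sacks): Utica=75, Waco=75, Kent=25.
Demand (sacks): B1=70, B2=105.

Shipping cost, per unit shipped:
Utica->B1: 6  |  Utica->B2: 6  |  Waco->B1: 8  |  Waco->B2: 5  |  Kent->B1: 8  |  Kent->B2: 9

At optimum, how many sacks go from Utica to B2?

30

Solving gives:
  Utica->B1: 45 × 6 = 270
  Utica->B2: 30 × 6 = 180
  Waco->B2: 75 × 5 = 375
  Kent->B1: 25 × 8 = 200
Total cost = 1025.
So Utica→B2 carries 30 sacks.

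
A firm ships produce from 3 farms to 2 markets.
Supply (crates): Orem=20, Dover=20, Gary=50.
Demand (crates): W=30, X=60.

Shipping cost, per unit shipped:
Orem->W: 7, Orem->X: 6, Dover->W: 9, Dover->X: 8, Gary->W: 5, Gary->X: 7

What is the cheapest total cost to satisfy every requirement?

One minimum-cost allocation:
  Orem to X: 20 × 6 = 120
  Dover to X: 20 × 8 = 160
  Gary to W: 30 × 5 = 150
  Gary to X: 20 × 7 = 140
Total = 120 + 160 + 150 + 140 = 570.
(Supply check: Orem ships 20; Dover ships 20; Gary ships 50.)

570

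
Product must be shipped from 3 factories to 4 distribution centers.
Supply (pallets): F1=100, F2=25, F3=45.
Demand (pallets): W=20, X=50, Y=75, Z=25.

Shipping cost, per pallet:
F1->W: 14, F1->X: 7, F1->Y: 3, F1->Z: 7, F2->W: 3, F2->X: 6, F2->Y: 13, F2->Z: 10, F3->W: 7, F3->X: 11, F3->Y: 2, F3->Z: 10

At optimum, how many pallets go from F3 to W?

0

Optimal shipments:
  F1->X: 45 pallets
  F1->Y: 30 pallets
  F1->Z: 25 pallets
  F2->W: 20 pallets
  F2->X: 5 pallets
  F3->Y: 45 pallets
Total cost = 760.
The route F3→W is not used.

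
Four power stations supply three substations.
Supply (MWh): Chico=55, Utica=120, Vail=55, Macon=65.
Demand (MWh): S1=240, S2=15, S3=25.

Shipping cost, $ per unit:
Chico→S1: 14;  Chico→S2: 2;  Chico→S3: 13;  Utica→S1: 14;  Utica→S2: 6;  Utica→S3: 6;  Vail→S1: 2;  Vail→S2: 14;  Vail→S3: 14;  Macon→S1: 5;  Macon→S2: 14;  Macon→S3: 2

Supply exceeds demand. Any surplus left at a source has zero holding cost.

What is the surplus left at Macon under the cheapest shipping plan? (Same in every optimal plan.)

0

Minimum-cost shipments:
  Chico->S1: 40 × $14 = $560
  Chico->S2: 15 × $2 = $30
  Utica->S1: 80 × $14 = $1120
  Utica->S3: 25 × $6 = $150
  Vail->S1: 55 × $2 = $110
  Macon->S1: 65 × $5 = $325
Total cost = $2295.
Macon ships 65 of its 65, leaving 0.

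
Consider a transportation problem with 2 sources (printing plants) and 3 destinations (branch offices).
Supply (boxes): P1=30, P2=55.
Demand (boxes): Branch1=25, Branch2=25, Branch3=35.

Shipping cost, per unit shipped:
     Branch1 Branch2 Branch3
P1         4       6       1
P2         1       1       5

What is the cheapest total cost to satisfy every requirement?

105

A cheapest plan:
  P1 to Branch3: 30 × 1 = 30
  P2 to Branch1: 25 × 1 = 25
  P2 to Branch2: 25 × 1 = 25
  P2 to Branch3: 5 × 5 = 25
Total = 30 + 25 + 25 + 25 = 105.
(Supply check: P1 ships 30; P2 ships 55.)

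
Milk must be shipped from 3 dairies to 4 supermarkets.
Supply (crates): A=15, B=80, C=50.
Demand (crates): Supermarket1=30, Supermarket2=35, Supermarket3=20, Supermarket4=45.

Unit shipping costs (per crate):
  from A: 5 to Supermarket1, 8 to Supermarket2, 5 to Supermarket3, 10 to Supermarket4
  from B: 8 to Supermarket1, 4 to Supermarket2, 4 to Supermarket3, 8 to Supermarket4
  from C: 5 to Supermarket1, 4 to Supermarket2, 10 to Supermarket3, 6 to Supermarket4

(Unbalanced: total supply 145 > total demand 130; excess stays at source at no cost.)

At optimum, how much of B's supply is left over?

Minimum-cost shipments:
  A–Supermarket1: 15 × 5 = 75
  B–Supermarket2: 35 × 4 = 140
  B–Supermarket3: 20 × 4 = 80
  B–Supermarket4: 10 × 8 = 80
  C–Supermarket1: 15 × 5 = 75
  C–Supermarket4: 35 × 6 = 210
Total cost = 660.
B ships 65 of its 80, leaving 15.

15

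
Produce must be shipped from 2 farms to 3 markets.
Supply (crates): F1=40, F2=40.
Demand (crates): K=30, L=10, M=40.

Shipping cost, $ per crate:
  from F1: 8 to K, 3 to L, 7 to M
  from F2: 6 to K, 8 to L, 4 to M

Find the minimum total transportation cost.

430

Optimal allocation:
  F1→K: 30 × $8 = $240
  F1→L: 10 × $3 = $30
  F2→M: 40 × $4 = $160
Total = 240 + 30 + 160 = $430.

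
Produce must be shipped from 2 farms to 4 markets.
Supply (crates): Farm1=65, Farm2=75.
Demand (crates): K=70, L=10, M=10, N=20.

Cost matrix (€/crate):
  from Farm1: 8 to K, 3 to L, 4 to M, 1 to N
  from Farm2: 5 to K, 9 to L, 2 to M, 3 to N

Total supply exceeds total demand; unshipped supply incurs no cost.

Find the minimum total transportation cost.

430

An optimal shipping plan:
  Farm1→L: 10 × €3 = €30
  Farm1→M: 5 × €4 = €20
  Farm1→N: 20 × €1 = €20
  Farm2→K: 70 × €5 = €350
  Farm2→M: 5 × €2 = €10
Total = 30 + 20 + 20 + 350 + 10 = €430.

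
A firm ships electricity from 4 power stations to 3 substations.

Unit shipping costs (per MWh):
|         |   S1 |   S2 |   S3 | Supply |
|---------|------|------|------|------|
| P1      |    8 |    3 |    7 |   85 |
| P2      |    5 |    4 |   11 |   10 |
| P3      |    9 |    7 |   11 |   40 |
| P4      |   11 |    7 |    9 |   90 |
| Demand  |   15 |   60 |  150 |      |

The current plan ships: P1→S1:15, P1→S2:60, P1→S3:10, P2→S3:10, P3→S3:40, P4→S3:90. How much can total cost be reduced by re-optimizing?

Current plan cost = 15·8 + 60·3 + 10·7 + 10·11 + 40·11 + 90·9 = 1730.
Optimal plan:
  P1->S2: 60 MWh
  P1->S3: 25 MWh
  P2->S1: 10 MWh
  P3->S1: 5 MWh
  P3->S3: 35 MWh
  P4->S3: 90 MWh
Optimal cost = 1645.
Saving = 1730 − 1645 = 85.

85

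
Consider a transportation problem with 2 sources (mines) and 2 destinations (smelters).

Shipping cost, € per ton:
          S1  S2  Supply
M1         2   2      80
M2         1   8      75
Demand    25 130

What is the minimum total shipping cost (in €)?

Optimal allocation:
  M1–S2: 80 × €2 = €160
  M2–S1: 25 × €1 = €25
  M2–S2: 50 × €8 = €400
Total = 160 + 25 + 400 = €585.
(Supply check: M1 ships 80; M2 ships 75.)

585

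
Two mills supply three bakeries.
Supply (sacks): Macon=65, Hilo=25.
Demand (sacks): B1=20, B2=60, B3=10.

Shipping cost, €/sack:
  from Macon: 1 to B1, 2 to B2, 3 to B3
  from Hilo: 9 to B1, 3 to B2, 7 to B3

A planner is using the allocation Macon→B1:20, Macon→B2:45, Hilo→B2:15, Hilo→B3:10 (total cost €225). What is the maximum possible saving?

Current plan cost = 20·1 + 45·2 + 15·3 + 10·7 = €225.
Optimal plan:
  Macon→B1: 20 sacks
  Macon→B2: 35 sacks
  Macon→B3: 10 sacks
  Hilo→B2: 25 sacks
Optimal cost = €195.
Saving = 225 − 195 = €30.

30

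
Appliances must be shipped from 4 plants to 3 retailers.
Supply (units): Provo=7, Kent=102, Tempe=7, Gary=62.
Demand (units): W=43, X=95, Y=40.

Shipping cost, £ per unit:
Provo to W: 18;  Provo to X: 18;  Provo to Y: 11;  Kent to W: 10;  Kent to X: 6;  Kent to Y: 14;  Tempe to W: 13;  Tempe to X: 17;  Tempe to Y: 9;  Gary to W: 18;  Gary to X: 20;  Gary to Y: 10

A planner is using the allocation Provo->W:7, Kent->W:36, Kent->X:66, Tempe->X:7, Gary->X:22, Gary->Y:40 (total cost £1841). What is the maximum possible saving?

188

Current plan cost = 7·18 + 36·10 + 66·6 + 7·17 + 22·20 + 40·10 = £1841.
Optimal plan:
  Provo to W: 7 × £18 = £126
  Kent to W: 7 × £10 = £70
  Kent to X: 95 × £6 = £570
  Tempe to W: 7 × £13 = £91
  Gary to W: 22 × £18 = £396
  Gary to Y: 40 × £10 = £400
Optimal cost = £1653.
Saving = 1841 − 1653 = £188.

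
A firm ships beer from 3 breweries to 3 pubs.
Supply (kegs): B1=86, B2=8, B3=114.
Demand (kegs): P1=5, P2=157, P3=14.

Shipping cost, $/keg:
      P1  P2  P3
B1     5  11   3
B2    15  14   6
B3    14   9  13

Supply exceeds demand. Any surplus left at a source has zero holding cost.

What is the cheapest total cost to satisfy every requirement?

1566

One minimum-cost allocation:
  B1->P1: 5 kegs
  B1->P2: 43 kegs
  B1->P3: 14 kegs
  B3->P2: 114 kegs
Total cost = $1566.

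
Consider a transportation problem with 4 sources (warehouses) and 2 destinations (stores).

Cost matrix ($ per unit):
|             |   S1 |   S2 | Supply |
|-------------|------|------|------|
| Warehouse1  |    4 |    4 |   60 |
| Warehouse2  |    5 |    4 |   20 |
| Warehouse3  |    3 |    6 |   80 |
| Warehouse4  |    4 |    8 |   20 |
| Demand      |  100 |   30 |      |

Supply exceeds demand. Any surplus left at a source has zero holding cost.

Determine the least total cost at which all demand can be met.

A cheapest plan:
  Warehouse1→S2: 30 × $4 = $120
  Warehouse3→S1: 80 × $3 = $240
  Warehouse4→S1: 20 × $4 = $80
Total = 120 + 240 + 80 = $440.

440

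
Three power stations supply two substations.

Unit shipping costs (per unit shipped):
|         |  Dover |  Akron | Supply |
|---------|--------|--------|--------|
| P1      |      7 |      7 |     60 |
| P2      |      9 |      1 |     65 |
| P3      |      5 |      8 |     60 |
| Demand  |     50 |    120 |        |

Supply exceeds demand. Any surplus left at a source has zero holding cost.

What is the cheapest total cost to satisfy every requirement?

700

An optimal shipping plan:
  P1 to Akron: 55 × 7 = 385
  P2 to Akron: 65 × 1 = 65
  P3 to Dover: 50 × 5 = 250
Total = 385 + 65 + 250 = 700.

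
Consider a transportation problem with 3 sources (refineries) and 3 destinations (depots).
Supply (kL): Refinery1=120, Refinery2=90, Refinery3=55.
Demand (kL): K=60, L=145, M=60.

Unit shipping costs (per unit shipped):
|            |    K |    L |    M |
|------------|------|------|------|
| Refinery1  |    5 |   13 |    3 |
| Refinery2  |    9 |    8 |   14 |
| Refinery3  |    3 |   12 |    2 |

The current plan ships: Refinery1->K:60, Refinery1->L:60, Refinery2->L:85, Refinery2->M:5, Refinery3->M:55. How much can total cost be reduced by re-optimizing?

Current plan cost = 60·5 + 60·13 + 85·8 + 5·14 + 55·2 = 1940.
Optimal plan:
  Refinery1->K: 5 × 5 = 25
  Refinery1->L: 55 × 13 = 715
  Refinery1->M: 60 × 3 = 180
  Refinery2->L: 90 × 8 = 720
  Refinery3->K: 55 × 3 = 165
Optimal cost = 1805.
Saving = 1940 − 1805 = 135.

135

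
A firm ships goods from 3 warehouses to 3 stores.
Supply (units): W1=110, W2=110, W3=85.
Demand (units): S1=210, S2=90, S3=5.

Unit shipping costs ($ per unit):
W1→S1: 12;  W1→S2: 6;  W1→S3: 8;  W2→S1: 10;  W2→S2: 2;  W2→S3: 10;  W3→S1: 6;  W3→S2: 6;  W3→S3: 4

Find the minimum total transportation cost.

One minimum-cost allocation:
  W1–S1: 105 units
  W1–S3: 5 units
  W2–S1: 20 units
  W2–S2: 90 units
  W3–S1: 85 units
Total cost = $2190.

2190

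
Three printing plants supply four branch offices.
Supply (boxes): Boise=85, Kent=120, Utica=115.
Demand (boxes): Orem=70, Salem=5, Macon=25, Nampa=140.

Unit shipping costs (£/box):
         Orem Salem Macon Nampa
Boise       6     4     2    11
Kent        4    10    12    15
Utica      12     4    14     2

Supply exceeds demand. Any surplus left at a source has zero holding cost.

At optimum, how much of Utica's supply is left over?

An optimal plan:
  Boise→Salem: 5 × £4 = £20
  Boise→Macon: 25 × £2 = £50
  Boise→Nampa: 25 × £11 = £275
  Kent→Orem: 70 × £4 = £280
  Utica→Nampa: 115 × £2 = £230
Total cost = £855.
Utica ships 115 of its 115, leaving 0.

0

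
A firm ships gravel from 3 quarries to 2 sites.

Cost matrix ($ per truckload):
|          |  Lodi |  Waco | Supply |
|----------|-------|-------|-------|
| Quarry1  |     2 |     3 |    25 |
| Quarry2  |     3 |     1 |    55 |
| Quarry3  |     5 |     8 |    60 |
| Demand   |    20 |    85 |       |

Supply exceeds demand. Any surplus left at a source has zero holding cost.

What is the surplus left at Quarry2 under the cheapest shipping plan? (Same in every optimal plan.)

0

An optimal plan:
  Quarry1–Waco: 25 × $3 = $75
  Quarry2–Waco: 55 × $1 = $55
  Quarry3–Lodi: 20 × $5 = $100
  Quarry3–Waco: 5 × $8 = $40
Total cost = $270.
Quarry2 ships 55 of its 55, leaving 0.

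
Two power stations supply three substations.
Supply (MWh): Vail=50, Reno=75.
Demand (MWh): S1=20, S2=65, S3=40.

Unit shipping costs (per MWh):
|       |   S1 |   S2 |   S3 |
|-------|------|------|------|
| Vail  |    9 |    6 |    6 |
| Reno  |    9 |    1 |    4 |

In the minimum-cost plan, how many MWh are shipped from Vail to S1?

Optimal shipments:
  Vail–S1: 20 × 9 = 180
  Vail–S3: 30 × 6 = 180
  Reno–S2: 65 × 1 = 65
  Reno–S3: 10 × 4 = 40
Total cost = 465.
So Vail→S1 carries 20 MWh.

20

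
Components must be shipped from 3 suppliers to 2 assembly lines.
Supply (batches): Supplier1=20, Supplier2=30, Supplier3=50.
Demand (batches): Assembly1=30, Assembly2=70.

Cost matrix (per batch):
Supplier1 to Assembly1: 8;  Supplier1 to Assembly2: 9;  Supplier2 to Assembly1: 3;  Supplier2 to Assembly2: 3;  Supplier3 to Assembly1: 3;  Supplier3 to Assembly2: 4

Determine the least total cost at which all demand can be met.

440

Optimal allocation:
  Supplier1->Assembly2: 20 × 9 = 180
  Supplier2->Assembly2: 30 × 3 = 90
  Supplier3->Assembly1: 30 × 3 = 90
  Supplier3->Assembly2: 20 × 4 = 80
Total = 180 + 90 + 90 + 80 = 440.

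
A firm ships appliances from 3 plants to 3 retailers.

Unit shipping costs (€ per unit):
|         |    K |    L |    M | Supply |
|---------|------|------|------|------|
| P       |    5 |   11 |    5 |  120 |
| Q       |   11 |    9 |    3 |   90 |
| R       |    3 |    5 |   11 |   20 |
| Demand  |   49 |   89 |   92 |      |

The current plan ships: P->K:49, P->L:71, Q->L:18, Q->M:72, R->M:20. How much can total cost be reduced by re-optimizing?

Current plan cost = 49·5 + 71·11 + 18·9 + 72·3 + 20·11 = €1624.
Optimal plan:
  P–K: 49 × €5 = €245
  P–L: 69 × €11 = €759
  P–M: 2 × €5 = €10
  Q–M: 90 × €3 = €270
  R–L: 20 × €5 = €100
Optimal cost = €1384.
Saving = 1624 − 1384 = €240.

240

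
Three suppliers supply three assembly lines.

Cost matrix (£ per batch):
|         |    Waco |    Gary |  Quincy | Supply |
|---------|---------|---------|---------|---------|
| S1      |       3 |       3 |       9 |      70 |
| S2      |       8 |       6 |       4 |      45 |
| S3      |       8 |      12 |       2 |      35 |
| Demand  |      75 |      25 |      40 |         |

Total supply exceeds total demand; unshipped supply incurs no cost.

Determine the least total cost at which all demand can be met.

490

Optimal allocation:
  S1→Waco: 70 batches
  S2→Waco: 5 batches
  S2→Gary: 25 batches
  S2→Quincy: 5 batches
  S3→Quincy: 35 batches
Total cost = £490.
(Supply check: S1 ships 70; S2 ships 35; S3 ships 35.)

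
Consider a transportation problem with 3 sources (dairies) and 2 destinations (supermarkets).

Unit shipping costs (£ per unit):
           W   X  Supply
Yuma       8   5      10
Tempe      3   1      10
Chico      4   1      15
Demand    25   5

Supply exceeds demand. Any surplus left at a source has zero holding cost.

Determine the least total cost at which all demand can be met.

One minimum-cost allocation:
  Yuma to X: 5 × £5 = £25
  Tempe to W: 10 × £3 = £30
  Chico to W: 15 × £4 = £60
Total = 25 + 30 + 60 = £115.

115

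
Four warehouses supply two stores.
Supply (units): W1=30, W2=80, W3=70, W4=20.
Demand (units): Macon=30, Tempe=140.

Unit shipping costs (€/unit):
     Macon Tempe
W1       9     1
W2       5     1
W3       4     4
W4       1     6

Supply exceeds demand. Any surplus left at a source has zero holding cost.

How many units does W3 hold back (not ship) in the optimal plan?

30

Minimum-cost shipments:
  W1 to Tempe: 30 × €1 = €30
  W2 to Tempe: 80 × €1 = €80
  W3 to Macon: 10 × €4 = €40
  W3 to Tempe: 30 × €4 = €120
  W4 to Macon: 20 × €1 = €20
Total cost = €290.
W3 ships 40 of its 70, leaving 30.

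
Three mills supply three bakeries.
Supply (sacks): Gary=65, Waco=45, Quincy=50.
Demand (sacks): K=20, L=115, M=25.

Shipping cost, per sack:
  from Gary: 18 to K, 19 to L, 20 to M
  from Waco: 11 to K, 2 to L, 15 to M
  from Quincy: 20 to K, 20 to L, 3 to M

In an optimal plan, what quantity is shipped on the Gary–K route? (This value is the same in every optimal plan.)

Optimal shipments:
  Gary to K: 20 × 18 = 360
  Gary to L: 45 × 19 = 855
  Waco to L: 45 × 2 = 90
  Quincy to L: 25 × 20 = 500
  Quincy to M: 25 × 3 = 75
Total cost = 1880.
So Gary→K carries 20 sacks.

20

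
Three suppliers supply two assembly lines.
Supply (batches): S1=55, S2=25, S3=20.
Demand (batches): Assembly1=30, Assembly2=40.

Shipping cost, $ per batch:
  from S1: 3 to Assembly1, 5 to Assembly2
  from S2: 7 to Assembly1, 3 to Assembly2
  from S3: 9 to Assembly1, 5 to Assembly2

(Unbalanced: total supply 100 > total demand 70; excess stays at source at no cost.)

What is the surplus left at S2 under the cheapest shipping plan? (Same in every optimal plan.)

Minimum-cost shipments:
  S1 to Assembly1: 30 × $3 = $90
  S1 to Assembly2: 15 × $5 = $75
  S2 to Assembly2: 25 × $3 = $75
Total cost = $240.
S2 ships 25 of its 25, leaving 0.

0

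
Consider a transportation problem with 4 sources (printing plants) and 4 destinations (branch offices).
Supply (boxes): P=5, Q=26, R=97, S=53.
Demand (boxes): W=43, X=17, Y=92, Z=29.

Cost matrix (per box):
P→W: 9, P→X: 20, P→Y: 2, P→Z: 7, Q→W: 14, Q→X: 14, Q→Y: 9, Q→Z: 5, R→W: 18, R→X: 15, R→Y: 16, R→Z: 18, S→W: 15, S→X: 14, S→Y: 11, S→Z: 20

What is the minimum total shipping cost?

2350

Optimal allocation:
  P->Y: 5 × 2 = 10
  Q->Z: 26 × 5 = 130
  R->W: 43 × 18 = 774
  R->X: 17 × 15 = 255
  R->Y: 34 × 16 = 544
  R->Z: 3 × 18 = 54
  S->Y: 53 × 11 = 583
Total = 10 + 130 + 774 + 255 + 544 + 54 + 583 = 2350.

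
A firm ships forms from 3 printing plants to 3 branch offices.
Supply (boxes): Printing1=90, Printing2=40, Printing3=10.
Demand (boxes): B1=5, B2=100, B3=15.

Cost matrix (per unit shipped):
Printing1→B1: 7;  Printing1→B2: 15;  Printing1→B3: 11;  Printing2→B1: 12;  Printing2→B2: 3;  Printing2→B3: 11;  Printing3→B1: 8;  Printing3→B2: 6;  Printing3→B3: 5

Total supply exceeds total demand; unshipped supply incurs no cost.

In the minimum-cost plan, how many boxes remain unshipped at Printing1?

20

An optimal plan:
  Printing1->B1: 5 × 7 = 35
  Printing1->B2: 50 × 15 = 750
  Printing1->B3: 15 × 11 = 165
  Printing2->B2: 40 × 3 = 120
  Printing3->B2: 10 × 6 = 60
Total cost = 1130.
Printing1 ships 70 of its 90, leaving 20.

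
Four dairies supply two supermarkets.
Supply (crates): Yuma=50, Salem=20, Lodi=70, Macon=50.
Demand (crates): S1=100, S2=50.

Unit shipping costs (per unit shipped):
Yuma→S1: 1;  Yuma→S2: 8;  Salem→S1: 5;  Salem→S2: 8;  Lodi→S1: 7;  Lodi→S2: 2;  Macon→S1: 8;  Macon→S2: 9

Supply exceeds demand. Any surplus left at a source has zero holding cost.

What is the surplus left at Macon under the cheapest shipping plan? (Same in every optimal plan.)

An optimal plan:
  Yuma–S1: 50 crates
  Salem–S1: 20 crates
  Lodi–S1: 20 crates
  Lodi–S2: 50 crates
  Macon–S1: 10 crates
Total cost = 470.
Macon ships 10 of its 50, leaving 40.

40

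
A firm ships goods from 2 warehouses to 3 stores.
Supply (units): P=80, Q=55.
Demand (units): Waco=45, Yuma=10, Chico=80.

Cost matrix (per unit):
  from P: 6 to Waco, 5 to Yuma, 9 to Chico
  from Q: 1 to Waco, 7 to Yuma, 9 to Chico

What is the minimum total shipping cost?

One minimum-cost allocation:
  P->Yuma: 10 × 5 = 50
  P->Chico: 70 × 9 = 630
  Q->Waco: 45 × 1 = 45
  Q->Chico: 10 × 9 = 90
Total = 50 + 630 + 45 + 90 = 815.
(Supply check: P ships 80; Q ships 55.)

815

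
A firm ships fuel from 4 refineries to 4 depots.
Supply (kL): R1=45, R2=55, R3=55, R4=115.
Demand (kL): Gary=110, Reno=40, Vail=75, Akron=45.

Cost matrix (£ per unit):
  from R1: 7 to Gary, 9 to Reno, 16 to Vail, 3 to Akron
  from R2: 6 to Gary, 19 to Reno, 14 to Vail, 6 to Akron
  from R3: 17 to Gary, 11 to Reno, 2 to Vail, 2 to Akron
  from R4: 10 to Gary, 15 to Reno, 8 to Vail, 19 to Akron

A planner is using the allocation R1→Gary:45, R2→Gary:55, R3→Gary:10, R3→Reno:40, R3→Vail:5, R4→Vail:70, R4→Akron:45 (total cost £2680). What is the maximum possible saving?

835

Current plan cost = 45·7 + 55·6 + 10·17 + 40·11 + 5·2 + 70·8 + 45·19 = £2680.
Optimal plan:
  R1 to Reno: 40 × £9 = £360
  R1 to Akron: 5 × £3 = £15
  R2 to Gary: 55 × £6 = £330
  R3 to Vail: 15 × £2 = £30
  R3 to Akron: 40 × £2 = £80
  R4 to Gary: 55 × £10 = £550
  R4 to Vail: 60 × £8 = £480
Optimal cost = £1845.
Saving = 2680 − 1845 = £835.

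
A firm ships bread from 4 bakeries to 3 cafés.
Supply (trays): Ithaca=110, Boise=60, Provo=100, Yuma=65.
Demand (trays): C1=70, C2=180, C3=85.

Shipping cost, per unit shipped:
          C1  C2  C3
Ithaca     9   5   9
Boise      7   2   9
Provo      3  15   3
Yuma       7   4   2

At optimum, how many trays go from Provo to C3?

30

The minimum-cost plan:
  Ithaca to C2: 110 × 5 = 550
  Boise to C2: 60 × 2 = 120
  Provo to C1: 70 × 3 = 210
  Provo to C3: 30 × 3 = 90
  Yuma to C2: 10 × 4 = 40
  Yuma to C3: 55 × 2 = 110
Total cost = 1120.
So Provo→C3 carries 30 trays.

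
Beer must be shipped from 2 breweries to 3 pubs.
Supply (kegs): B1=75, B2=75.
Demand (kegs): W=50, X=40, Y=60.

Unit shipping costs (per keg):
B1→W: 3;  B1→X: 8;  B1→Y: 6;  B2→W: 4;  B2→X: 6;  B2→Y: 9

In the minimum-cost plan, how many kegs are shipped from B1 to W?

The minimum-cost plan:
  B1->W: 15 × 3 = 45
  B1->Y: 60 × 6 = 360
  B2->W: 35 × 4 = 140
  B2->X: 40 × 6 = 240
Total cost = 785.
So B1→W carries 15 kegs.

15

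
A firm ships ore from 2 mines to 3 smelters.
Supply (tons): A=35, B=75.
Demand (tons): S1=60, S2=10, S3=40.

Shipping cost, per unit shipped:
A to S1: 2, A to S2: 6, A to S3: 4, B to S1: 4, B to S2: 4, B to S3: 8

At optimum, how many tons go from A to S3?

Optimal shipments:
  A–S3: 35 × 4 = 140
  B–S1: 60 × 4 = 240
  B–S2: 10 × 4 = 40
  B–S3: 5 × 8 = 40
Total cost = 460.
So A→S3 carries 35 tons.

35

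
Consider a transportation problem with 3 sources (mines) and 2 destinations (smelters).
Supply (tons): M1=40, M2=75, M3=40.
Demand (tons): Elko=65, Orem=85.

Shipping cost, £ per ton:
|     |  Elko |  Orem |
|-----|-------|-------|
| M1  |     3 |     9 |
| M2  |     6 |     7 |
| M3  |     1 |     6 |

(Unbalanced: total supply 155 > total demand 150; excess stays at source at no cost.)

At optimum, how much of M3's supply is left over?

0

Minimum-cost shipments:
  M1→Elko: 35 × £3 = £105
  M2→Orem: 75 × £7 = £525
  M3→Elko: 30 × £1 = £30
  M3→Orem: 10 × £6 = £60
Total cost = £720.
M3 ships 40 of its 40, leaving 0.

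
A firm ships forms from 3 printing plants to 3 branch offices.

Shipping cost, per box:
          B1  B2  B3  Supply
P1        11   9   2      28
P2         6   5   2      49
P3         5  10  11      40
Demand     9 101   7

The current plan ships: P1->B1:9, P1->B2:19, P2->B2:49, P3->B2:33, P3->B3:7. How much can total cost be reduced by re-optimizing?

119

Current plan cost = 9·11 + 19·9 + 49·5 + 33·10 + 7·11 = 922.
Optimal plan:
  P1→B2: 21 × 9 = 189
  P1→B3: 7 × 2 = 14
  P2→B2: 49 × 5 = 245
  P3→B1: 9 × 5 = 45
  P3→B2: 31 × 10 = 310
Optimal cost = 803.
Saving = 922 − 803 = 119.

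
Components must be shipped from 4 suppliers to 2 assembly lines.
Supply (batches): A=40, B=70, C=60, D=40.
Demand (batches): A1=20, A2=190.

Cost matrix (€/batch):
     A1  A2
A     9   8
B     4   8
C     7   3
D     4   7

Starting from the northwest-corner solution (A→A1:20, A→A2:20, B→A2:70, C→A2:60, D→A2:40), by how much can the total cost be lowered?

100

Current plan cost = 20·9 + 20·8 + 70·8 + 60·3 + 40·7 = €1360.
Optimal plan:
  A to A2: 40 batches
  B to A1: 20 batches
  B to A2: 50 batches
  C to A2: 60 batches
  D to A2: 40 batches
Optimal cost = €1260.
Saving = 1360 − 1260 = €100.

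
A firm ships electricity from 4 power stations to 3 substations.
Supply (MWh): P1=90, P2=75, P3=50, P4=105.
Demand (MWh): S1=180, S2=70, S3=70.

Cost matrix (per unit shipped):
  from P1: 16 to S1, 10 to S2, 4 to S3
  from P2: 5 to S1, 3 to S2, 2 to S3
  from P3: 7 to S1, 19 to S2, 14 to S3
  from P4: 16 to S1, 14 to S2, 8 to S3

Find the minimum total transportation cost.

2785

Optimal allocation:
  P1→S2: 70 × 10 = 700
  P1→S3: 20 × 4 = 80
  P2→S1: 75 × 5 = 375
  P3→S1: 50 × 7 = 350
  P4→S1: 55 × 16 = 880
  P4→S3: 50 × 8 = 400
Total = 700 + 80 + 375 + 350 + 880 + 400 = 2785.
(Supply check: P1 ships 90; P2 ships 75; P3 ships 50; P4 ships 105.)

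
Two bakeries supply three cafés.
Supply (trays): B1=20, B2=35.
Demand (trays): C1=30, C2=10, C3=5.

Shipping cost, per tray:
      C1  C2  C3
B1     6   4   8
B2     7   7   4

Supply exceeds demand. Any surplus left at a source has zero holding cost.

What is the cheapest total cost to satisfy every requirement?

One minimum-cost allocation:
  B1→C1: 10 × 6 = 60
  B1→C2: 10 × 4 = 40
  B2→C1: 20 × 7 = 140
  B2→C3: 5 × 4 = 20
Total = 60 + 40 + 140 + 20 = 260.

260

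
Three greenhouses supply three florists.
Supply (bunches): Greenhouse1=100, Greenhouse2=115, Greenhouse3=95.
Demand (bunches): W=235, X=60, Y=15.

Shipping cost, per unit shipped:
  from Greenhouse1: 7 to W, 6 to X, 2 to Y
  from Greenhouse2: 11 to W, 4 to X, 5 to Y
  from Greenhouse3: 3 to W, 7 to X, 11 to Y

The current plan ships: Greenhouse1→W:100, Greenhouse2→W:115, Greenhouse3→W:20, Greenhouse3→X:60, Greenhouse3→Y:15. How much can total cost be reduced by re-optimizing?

870

Current plan cost = 100·7 + 115·11 + 20·3 + 60·7 + 15·11 = 2610.
Optimal plan:
  Greenhouse1 to W: 100 × 7 = 700
  Greenhouse2 to W: 40 × 11 = 440
  Greenhouse2 to X: 60 × 4 = 240
  Greenhouse2 to Y: 15 × 5 = 75
  Greenhouse3 to W: 95 × 3 = 285
Optimal cost = 1740.
Saving = 2610 − 1740 = 870.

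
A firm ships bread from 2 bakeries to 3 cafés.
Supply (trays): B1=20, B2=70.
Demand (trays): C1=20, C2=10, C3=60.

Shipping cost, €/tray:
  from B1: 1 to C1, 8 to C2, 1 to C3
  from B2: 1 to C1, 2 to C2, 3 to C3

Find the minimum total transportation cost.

180

Optimal allocation:
  B1→C3: 20 × €1 = €20
  B2→C1: 20 × €1 = €20
  B2→C2: 10 × €2 = €20
  B2→C3: 40 × €3 = €120
Total = 20 + 20 + 20 + 120 = €180.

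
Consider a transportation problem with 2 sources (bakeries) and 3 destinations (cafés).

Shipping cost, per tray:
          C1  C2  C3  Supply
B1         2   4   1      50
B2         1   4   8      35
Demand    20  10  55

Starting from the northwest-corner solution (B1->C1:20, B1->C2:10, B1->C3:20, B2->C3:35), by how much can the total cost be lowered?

Current plan cost = 20·2 + 10·4 + 20·1 + 35·8 = 380.
Optimal plan:
  B1–C3: 50 trays
  B2–C1: 20 trays
  B2–C2: 10 trays
  B2–C3: 5 trays
Optimal cost = 150.
Saving = 380 − 150 = 230.

230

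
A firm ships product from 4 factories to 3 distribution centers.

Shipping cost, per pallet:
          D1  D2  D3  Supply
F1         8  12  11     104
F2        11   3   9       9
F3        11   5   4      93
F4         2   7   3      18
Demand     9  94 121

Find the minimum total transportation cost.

1655

A cheapest plan:
  F1 to D1: 9 × 8 = 72
  F1 to D2: 85 × 12 = 1020
  F1 to D3: 10 × 11 = 110
  F2 to D2: 9 × 3 = 27
  F3 to D3: 93 × 4 = 372
  F4 to D3: 18 × 3 = 54
Total = 72 + 1020 + 110 + 27 + 372 + 54 = 1655.
(Supply check: F1 ships 104; F2 ships 9; F3 ships 93; F4 ships 18.)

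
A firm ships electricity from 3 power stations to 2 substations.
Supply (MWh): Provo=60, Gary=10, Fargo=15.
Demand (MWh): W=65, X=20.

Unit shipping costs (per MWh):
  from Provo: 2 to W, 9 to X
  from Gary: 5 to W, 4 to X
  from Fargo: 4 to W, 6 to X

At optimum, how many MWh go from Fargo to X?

10

The minimum-cost plan:
  Provo–W: 60 MWh
  Gary–X: 10 MWh
  Fargo–W: 5 MWh
  Fargo–X: 10 MWh
Total cost = 240.
So Fargo→X carries 10 MWh.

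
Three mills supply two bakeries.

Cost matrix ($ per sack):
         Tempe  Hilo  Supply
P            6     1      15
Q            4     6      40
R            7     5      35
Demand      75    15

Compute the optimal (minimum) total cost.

420

A cheapest plan:
  P to Hilo: 15 × $1 = $15
  Q to Tempe: 40 × $4 = $160
  R to Tempe: 35 × $7 = $245
Total = 15 + 160 + 245 = $420.
(Supply check: P ships 15; Q ships 40; R ships 35.)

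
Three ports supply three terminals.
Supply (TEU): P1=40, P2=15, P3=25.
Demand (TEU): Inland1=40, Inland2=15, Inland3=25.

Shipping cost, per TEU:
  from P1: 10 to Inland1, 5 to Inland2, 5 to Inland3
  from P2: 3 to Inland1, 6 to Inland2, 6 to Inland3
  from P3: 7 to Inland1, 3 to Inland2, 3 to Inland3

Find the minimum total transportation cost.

A cheapest plan:
  P1–Inland2: 15 × 5 = 75
  P1–Inland3: 25 × 5 = 125
  P2–Inland1: 15 × 3 = 45
  P3–Inland1: 25 × 7 = 175
Total = 75 + 125 + 45 + 175 = 420.
(Supply check: P1 ships 40; P2 ships 15; P3 ships 25.)

420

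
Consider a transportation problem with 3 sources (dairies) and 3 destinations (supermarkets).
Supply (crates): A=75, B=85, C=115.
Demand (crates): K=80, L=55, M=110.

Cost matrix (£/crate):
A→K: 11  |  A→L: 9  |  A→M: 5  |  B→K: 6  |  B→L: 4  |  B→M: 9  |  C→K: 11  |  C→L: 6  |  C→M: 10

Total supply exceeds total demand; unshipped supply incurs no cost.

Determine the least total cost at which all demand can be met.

1525

A cheapest plan:
  A to M: 75 crates
  B to K: 80 crates
  B to L: 5 crates
  C to L: 50 crates
  C to M: 35 crates
Total cost = £1525.
(Supply check: A ships 75; B ships 85; C ships 85.)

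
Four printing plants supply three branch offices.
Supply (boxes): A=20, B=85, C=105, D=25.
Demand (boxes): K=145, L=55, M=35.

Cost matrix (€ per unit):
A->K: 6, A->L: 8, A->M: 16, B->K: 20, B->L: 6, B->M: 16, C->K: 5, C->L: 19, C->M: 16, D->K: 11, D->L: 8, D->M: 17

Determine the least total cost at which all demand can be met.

Optimal allocation:
  A to K: 20 boxes
  B to L: 55 boxes
  B to M: 30 boxes
  C to K: 105 boxes
  D to K: 20 boxes
  D to M: 5 boxes
Total cost = €1760.

1760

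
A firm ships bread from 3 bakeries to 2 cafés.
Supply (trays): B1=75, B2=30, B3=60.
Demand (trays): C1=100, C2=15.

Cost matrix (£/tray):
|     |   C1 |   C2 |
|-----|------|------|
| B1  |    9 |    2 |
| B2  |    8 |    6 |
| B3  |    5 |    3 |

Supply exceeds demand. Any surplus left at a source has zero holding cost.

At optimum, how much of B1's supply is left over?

An optimal plan:
  B1→C1: 10 × £9 = £90
  B1→C2: 15 × £2 = £30
  B2→C1: 30 × £8 = £240
  B3→C1: 60 × £5 = £300
Total cost = £660.
B1 ships 25 of its 75, leaving 50.

50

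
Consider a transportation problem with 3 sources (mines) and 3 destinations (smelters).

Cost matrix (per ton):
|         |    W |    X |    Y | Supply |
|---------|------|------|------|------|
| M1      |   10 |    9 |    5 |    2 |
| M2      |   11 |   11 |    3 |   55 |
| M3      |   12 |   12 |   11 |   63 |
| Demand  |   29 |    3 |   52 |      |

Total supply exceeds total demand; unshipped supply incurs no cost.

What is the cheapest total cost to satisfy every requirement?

A cheapest plan:
  M1 to X: 2 tons
  M2 to W: 2 tons
  M2 to X: 1 tons
  M2 to Y: 52 tons
  M3 to W: 27 tons
Total cost = 531.

531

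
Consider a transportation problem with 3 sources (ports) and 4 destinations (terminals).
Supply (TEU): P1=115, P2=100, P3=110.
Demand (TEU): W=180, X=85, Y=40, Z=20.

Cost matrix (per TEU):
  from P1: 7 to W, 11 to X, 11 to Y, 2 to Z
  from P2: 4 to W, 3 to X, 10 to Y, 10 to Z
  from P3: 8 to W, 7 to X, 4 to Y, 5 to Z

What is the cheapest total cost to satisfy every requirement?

Optimal allocation:
  P1→W: 95 × 7 = 665
  P1→Z: 20 × 2 = 40
  P2→W: 15 × 4 = 60
  P2→X: 85 × 3 = 255
  P3→W: 70 × 8 = 560
  P3→Y: 40 × 4 = 160
Total = 665 + 40 + 60 + 255 + 560 + 160 = 1740.

1740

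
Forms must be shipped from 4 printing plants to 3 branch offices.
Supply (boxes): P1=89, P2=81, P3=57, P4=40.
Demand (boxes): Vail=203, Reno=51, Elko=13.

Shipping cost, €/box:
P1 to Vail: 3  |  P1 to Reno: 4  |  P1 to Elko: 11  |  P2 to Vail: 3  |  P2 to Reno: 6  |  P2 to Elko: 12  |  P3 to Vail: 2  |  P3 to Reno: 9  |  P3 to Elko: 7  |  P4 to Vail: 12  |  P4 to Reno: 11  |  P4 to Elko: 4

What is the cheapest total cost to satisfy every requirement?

An optimal shipping plan:
  P1 to Vail: 65 × €3 = €195
  P1 to Reno: 24 × €4 = €96
  P2 to Vail: 81 × €3 = €243
  P3 to Vail: 57 × €2 = €114
  P4 to Reno: 27 × €11 = €297
  P4 to Elko: 13 × €4 = €52
Total = 195 + 96 + 243 + 114 + 297 + 52 = €997.

997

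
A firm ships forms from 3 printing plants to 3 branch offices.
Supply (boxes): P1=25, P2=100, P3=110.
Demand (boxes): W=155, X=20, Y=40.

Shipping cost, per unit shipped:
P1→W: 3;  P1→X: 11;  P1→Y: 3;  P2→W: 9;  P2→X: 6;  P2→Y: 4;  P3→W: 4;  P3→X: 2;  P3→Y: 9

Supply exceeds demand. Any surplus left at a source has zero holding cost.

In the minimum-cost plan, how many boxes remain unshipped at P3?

Minimum-cost shipments:
  P1→W: 25 × 3 = 75
  P2→W: 20 × 9 = 180
  P2→X: 20 × 6 = 120
  P2→Y: 40 × 4 = 160
  P3→W: 110 × 4 = 440
Total cost = 975.
P3 ships 110 of its 110, leaving 0.

0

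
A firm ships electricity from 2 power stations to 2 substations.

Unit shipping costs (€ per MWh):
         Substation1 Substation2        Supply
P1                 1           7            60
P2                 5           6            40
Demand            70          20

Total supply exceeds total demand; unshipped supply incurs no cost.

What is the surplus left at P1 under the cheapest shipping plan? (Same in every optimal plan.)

Minimum-cost shipments:
  P1 to Substation1: 60 × €1 = €60
  P2 to Substation1: 10 × €5 = €50
  P2 to Substation2: 20 × €6 = €120
Total cost = €230.
P1 ships 60 of its 60, leaving 0.

0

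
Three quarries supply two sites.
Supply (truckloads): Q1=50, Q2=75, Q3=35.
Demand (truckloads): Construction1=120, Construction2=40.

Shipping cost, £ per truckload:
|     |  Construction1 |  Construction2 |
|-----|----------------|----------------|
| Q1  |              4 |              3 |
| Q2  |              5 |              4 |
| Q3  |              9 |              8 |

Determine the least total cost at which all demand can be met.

A cheapest plan:
  Q1→Construction1: 10 × £4 = £40
  Q1→Construction2: 40 × £3 = £120
  Q2→Construction1: 75 × £5 = £375
  Q3→Construction1: 35 × £9 = £315
Total = 40 + 120 + 375 + 315 = £850.

850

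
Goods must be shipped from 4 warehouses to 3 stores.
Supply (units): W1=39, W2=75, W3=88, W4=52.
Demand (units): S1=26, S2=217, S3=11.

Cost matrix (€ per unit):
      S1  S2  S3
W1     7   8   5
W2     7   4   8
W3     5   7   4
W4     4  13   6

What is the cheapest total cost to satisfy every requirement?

An optimal shipping plan:
  W1–S2: 39 × €8 = €312
  W2–S2: 75 × €4 = €300
  W3–S2: 88 × €7 = €616
  W4–S1: 26 × €4 = €104
  W4–S2: 15 × €13 = €195
  W4–S3: 11 × €6 = €66
Total = 312 + 300 + 616 + 104 + 195 + 66 = €1593.

1593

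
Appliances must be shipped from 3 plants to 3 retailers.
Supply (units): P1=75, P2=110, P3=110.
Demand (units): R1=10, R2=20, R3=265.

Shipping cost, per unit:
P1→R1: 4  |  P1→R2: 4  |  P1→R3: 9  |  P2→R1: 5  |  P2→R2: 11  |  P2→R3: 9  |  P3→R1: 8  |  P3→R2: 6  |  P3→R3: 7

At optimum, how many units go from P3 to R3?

110

Optimal shipments:
  P1->R1: 10 units
  P1->R2: 20 units
  P1->R3: 45 units
  P2->R3: 110 units
  P3->R3: 110 units
Total cost = 2285.
So P3→R3 carries 110 units.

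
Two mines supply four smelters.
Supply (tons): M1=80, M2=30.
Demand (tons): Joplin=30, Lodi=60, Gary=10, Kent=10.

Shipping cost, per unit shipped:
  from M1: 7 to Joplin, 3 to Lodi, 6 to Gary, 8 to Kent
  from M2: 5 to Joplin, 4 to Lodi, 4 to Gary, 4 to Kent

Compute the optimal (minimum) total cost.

450

One minimum-cost allocation:
  M1–Joplin: 20 × 7 = 140
  M1–Lodi: 60 × 3 = 180
  M2–Joplin: 10 × 5 = 50
  M2–Gary: 10 × 4 = 40
  M2–Kent: 10 × 4 = 40
Total = 140 + 180 + 50 + 40 + 40 = 450.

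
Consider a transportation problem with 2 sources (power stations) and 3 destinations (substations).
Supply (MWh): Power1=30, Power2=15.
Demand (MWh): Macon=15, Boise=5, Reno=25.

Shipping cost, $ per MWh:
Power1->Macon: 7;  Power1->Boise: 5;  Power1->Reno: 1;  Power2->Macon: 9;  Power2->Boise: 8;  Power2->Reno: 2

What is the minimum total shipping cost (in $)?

One minimum-cost allocation:
  Power1->Macon: 15 × $7 = $105
  Power1->Boise: 5 × $5 = $25
  Power1->Reno: 10 × $1 = $10
  Power2->Reno: 15 × $2 = $30
Total = 105 + 25 + 10 + 30 = $170.

170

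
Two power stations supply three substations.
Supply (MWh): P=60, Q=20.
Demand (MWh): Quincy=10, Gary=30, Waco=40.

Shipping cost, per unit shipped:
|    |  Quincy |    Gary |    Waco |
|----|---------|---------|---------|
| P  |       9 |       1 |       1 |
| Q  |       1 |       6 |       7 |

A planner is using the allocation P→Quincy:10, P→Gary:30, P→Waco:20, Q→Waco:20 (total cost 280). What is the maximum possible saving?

Current plan cost = 10·9 + 30·1 + 20·1 + 20·7 = 280.
Optimal plan:
  P–Gary: 20 MWh
  P–Waco: 40 MWh
  Q–Quincy: 10 MWh
  Q–Gary: 10 MWh
Optimal cost = 130.
Saving = 280 − 130 = 150.

150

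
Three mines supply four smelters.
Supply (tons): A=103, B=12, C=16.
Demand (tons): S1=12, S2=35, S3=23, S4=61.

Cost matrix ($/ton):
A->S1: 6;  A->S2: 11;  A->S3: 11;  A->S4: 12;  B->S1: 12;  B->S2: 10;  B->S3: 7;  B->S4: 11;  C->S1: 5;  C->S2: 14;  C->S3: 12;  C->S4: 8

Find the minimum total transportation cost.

1330

One minimum-cost allocation:
  A→S1: 12 tons
  A→S2: 35 tons
  A→S3: 11 tons
  A→S4: 45 tons
  B→S3: 12 tons
  C→S4: 16 tons
Total cost = $1330.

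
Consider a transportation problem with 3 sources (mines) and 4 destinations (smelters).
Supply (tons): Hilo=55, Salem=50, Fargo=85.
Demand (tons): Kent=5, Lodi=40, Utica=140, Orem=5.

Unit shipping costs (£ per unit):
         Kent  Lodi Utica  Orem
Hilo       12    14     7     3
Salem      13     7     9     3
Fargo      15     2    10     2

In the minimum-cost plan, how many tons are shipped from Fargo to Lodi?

40

The minimum-cost plan:
  Hilo–Utica: 55 × £7 = £385
  Salem–Kent: 5 × £13 = £65
  Salem–Utica: 45 × £9 = £405
  Fargo–Lodi: 40 × £2 = £80
  Fargo–Utica: 40 × £10 = £400
  Fargo–Orem: 5 × £2 = £10
Total cost = £1345.
So Fargo→Lodi carries 40 tons.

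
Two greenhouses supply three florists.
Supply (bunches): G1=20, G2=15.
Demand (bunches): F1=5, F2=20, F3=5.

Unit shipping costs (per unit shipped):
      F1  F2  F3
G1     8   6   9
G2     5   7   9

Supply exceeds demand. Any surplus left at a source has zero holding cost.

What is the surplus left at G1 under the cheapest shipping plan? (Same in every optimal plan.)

0

An optimal plan:
  G1->F2: 20 × 6 = 120
  G2->F1: 5 × 5 = 25
  G2->F3: 5 × 9 = 45
Total cost = 190.
G1 ships 20 of its 20, leaving 0.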